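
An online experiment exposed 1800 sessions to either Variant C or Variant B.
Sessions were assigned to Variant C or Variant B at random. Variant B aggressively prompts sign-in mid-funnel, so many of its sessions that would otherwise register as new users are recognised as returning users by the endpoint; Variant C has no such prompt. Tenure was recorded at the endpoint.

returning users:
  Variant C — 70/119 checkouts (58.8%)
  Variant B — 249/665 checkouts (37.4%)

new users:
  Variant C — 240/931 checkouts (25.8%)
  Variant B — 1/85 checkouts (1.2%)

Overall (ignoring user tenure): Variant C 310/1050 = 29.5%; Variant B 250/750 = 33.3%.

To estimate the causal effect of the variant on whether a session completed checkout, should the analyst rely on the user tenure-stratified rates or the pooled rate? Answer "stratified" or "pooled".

pooled

User tenure is downstream of the variant. One should not condition on a consequence of treatment, so the overall rates are the right comparison.
Pooled: Variant C 29.5% vs Variant B 33.3%; Variant B is higher overall.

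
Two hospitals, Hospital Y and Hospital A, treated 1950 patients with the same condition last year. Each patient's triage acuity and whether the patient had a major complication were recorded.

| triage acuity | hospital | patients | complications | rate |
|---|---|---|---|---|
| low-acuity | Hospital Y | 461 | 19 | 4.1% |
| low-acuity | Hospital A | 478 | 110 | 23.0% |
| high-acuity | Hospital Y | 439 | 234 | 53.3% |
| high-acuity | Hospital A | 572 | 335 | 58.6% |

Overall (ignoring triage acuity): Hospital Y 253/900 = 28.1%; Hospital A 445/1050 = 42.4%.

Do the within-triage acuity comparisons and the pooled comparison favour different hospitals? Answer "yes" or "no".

no

Within each triage acuity level (low-acuity 4.1% vs 23.0%; high-acuity 53.3% vs 58.6%), Hospital Y has the lower rate every time. Pooled: 28.1% vs 42.4% — Hospital Y has the lower rate overall. They agree.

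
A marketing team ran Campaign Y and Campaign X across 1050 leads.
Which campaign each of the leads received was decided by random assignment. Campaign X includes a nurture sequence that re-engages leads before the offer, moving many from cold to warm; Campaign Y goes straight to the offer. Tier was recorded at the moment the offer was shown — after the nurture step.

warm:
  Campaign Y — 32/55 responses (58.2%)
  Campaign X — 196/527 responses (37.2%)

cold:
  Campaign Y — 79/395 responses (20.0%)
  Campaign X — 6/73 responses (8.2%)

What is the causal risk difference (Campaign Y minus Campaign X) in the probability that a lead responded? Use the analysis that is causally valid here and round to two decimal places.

-0.09

The engagement tier-specific comparison favours Campaign Y throughout, but the pooled figures favour Campaign X. The question is whether to condition on engagement tier.
Engagement tier here is a post-treatment variable shaped by the campaign; conditioning on it would introduce bias rather than remove it. The overall comparison is the causal one.
The causal difference is the pooled difference: 0.247 − 0.337 = -0.090.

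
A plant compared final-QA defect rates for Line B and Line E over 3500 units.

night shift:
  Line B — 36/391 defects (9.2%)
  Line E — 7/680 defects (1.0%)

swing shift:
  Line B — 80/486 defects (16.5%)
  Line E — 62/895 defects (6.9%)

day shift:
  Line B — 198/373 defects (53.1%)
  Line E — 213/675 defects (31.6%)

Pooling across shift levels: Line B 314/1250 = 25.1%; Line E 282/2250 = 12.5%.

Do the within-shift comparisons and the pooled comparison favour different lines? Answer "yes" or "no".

Within each shift level (night shift 9.2% vs 1.0%; swing shift 16.5% vs 6.9%; day shift 53.1% vs 31.6%), Line E has the lower rate every time. Pooled: 25.1% vs 12.5% — Line E has the lower rate overall. They agree.

no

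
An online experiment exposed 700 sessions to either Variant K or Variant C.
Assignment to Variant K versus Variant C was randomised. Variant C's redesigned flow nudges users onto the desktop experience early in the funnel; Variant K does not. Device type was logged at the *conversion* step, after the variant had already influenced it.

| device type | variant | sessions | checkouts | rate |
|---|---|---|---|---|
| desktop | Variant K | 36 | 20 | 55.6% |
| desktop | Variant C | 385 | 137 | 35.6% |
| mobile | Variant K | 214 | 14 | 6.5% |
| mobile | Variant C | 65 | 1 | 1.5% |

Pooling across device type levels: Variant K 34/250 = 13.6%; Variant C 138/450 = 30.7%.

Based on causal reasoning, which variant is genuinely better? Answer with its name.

Variant C

Stratifying would compare variants among sessions the variants themselves sorted into device type groups — a form of selection on an intermediate. The unconditioned pooled rates give the total causal effect.
Pooled: Variant K 13.6% vs Variant C 30.7%; Variant C is higher overall.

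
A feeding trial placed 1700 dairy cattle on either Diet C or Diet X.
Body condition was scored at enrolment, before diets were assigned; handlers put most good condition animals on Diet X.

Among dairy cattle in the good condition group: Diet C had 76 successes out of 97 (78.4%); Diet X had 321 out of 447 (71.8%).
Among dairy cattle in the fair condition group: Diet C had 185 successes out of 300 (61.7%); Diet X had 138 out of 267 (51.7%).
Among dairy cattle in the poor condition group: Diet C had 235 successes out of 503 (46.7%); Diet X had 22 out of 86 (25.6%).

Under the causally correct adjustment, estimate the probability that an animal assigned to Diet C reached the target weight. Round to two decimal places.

0.62

Starting body condition satisfies the back-door criterion: it is not a descendant of the diet, and it blocks the spurious path from diet to outcome. Adjusting for it (i.e., using the within-starting body condition rates) gives the causal effect.
Standardising Diet C to the population starting body condition mix: 0.320·76/97 + 0.334·185/300 + 0.346·235/503 = 0.618.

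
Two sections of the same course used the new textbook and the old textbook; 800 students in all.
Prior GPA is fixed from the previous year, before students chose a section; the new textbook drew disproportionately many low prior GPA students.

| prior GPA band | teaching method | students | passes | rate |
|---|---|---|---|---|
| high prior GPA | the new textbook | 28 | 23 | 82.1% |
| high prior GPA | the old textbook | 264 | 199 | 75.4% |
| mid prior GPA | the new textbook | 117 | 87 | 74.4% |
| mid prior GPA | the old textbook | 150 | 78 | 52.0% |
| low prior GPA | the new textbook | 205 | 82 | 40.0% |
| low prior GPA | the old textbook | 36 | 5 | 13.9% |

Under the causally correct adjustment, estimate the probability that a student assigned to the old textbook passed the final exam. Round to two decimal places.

0.49

The stratified and pooled comparisons disagree (the new textbook wins within each prior GPA band; the old textbook wins overall), so the answer turns on the causal role of prior GPA band.
Here prior GPA band is a common cause — it drives both which teaching method a case falls under and the outcome. The crude comparison mixes populations; the stratum-specific rates are the causally relevant ones.
Standardising the old textbook to the population prior GPA band mix: 0.365·199/264 + 0.334·78/150 + 0.301·5/36 = 0.491.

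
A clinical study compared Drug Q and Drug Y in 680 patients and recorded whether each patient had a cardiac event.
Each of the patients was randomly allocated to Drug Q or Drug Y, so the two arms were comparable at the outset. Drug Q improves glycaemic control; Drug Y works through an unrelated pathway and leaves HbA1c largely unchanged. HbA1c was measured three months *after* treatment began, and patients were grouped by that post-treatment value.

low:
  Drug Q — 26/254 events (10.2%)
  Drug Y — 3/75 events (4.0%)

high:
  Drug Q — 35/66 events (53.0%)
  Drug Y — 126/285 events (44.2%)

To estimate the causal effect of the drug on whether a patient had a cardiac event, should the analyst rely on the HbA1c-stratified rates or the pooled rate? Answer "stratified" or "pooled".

The stratified and pooled comparisons disagree (Drug Y wins within each HbA1c; Drug Q wins overall), so the answer turns on the causal role of HbA1c.
HbA1c lies on the pathway drug → HbA1c → outcome, so adjusting for it blocks the indirect effect. For the total causal effect of drug, use the unadjusted pooled rates.
Pooled: Drug Q 19.1% vs Drug Y 35.8%; Drug Q is lower overall.

pooled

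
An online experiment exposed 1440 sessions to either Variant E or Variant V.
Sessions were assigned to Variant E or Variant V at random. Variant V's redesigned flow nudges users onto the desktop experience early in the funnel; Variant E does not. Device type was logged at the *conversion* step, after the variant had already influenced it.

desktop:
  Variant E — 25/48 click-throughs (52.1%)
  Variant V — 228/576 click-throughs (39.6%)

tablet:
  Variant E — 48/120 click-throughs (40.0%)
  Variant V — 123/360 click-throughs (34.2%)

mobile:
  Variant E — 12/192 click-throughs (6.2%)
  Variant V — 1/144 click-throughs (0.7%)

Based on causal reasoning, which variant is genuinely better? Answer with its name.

Device type is recorded after the variant and is itself shifted by it — it sits on the causal path from variant to outcome. Conditioning on a mediator would strip out part of the effect we want; the pooled comparison gives the total causal effect.
Pooled: Variant E 23.6% vs Variant V 32.6%; Variant V is higher overall.

Variant V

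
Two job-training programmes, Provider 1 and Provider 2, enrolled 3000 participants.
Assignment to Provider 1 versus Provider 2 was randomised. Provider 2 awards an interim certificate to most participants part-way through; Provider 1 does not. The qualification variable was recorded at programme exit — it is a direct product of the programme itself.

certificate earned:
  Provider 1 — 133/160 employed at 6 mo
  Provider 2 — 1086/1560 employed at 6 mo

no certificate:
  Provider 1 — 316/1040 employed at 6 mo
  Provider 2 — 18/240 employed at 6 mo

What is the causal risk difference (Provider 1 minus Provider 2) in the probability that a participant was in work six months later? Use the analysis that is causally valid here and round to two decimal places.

The stratified and pooled comparisons disagree (Provider 1 wins within each qualification attained during the programme; Provider 2 wins overall), so the answer turns on the causal role of qualification attained during the programme.
Qualification attained during the programme is downstream of the programme. One should not condition on a consequence of treatment, so the overall rates are the right comparison.
The causal difference is the pooled difference: 0.374 − 0.613 = -0.239.

-0.24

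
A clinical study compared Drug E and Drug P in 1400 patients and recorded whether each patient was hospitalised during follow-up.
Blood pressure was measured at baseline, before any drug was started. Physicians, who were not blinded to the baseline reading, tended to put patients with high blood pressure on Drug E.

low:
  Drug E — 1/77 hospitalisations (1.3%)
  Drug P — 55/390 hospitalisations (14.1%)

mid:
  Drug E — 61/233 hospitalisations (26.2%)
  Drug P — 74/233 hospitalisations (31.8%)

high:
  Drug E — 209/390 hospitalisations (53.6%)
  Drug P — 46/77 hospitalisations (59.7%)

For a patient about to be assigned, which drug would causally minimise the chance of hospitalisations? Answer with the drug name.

Drug E

Blood pressure differs across drugs for reasons unrelated to any effect of the drug itself, and it separately predicts the outcome — a classic confounder. We must compare within blood pressure levels.
Within each level — low: 1.3% vs 14.1%; mid: 26.2% vs 31.8%; high: 53.6% vs 59.7% — Drug E is lower every time.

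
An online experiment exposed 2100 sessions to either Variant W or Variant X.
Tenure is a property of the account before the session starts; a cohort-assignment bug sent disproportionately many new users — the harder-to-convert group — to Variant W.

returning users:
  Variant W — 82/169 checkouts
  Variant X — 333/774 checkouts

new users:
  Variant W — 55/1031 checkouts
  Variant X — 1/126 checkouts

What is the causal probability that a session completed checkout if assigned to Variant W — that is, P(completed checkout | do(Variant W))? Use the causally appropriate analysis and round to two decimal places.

0.25

User tenure satisfies the back-door criterion: it is not a descendant of the variant, and it blocks the spurious path from variant to outcome. Adjusting for it (i.e., using the within-user tenure rates) gives the causal effect.
Standardising Variant W to the population user tenure mix: 0.449·82/169 + 0.551·55/1031 = 0.247.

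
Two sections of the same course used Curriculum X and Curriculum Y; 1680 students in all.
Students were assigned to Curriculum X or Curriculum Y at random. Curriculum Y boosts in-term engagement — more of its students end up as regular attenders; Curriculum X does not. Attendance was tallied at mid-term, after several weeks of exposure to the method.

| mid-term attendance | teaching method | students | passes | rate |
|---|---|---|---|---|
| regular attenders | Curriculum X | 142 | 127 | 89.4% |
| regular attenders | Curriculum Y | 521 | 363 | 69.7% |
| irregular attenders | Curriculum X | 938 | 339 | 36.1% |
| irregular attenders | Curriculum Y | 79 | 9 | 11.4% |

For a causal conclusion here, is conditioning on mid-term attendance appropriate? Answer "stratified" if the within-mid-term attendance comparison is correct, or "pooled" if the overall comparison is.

Mid-term attendance here is a post-treatment variable shaped by the teaching method; conditioning on it would introduce bias rather than remove it. The overall comparison is the causal one.
Pooled: Curriculum X 43.1% vs Curriculum Y 62.0%; Curriculum Y is higher overall.

pooled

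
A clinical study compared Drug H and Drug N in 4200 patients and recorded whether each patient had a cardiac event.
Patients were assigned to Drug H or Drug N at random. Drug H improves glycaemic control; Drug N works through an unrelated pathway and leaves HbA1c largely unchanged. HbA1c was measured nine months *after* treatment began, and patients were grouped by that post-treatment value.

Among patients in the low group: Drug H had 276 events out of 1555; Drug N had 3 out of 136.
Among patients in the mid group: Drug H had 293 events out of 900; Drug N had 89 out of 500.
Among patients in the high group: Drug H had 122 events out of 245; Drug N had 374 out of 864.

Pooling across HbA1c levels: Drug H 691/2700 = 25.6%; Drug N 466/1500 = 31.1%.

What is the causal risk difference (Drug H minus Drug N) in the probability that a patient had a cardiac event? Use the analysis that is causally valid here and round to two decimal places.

-0.05

HbA1c is recorded after the drug and is itself shifted by it — it sits on the causal path from drug to outcome. Conditioning on a mediator would strip out part of the effect we want; the pooled comparison gives the total causal effect.
The causal difference is the pooled difference: 0.256 − 0.311 = -0.055.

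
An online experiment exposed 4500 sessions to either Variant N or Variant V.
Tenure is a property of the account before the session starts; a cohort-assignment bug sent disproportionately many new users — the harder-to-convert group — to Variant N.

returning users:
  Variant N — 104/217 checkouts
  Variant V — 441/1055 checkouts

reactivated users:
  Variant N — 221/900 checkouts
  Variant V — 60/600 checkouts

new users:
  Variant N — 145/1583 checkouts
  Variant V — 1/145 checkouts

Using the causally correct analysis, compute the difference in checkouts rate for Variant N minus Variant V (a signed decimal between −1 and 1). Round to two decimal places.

The stratified and pooled comparisons disagree (Variant N wins within each user tenure; Variant V wins overall), so the answer turns on the causal role of user tenure.
User tenure differs across variants for reasons unrelated to any effect of the variant itself, and it separately predicts the outcome — a classic confounder. We must compare within user tenure levels.
Adjusting over the population distribution of user tenure: 0.283·(0.479−0.418) + 0.333·(0.246−0.100) + 0.384·(0.092−0.007) = +0.098.

+0.10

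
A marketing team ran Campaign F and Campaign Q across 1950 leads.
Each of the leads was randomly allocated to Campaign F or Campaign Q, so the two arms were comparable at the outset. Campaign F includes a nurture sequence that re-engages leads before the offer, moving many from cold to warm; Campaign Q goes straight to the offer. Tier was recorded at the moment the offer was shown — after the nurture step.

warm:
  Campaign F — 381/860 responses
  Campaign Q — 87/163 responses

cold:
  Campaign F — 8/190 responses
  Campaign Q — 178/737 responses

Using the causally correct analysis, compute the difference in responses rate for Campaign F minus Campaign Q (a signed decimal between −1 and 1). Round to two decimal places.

+0.08

Because the campaign influences engagement tier, engagement tier is a post-treatment mediator, not a confounder. Stratifying on it would bias the estimate; the causal effect is the crude pooled difference.
The causal difference is the pooled difference: 0.370 − 0.294 = +0.076.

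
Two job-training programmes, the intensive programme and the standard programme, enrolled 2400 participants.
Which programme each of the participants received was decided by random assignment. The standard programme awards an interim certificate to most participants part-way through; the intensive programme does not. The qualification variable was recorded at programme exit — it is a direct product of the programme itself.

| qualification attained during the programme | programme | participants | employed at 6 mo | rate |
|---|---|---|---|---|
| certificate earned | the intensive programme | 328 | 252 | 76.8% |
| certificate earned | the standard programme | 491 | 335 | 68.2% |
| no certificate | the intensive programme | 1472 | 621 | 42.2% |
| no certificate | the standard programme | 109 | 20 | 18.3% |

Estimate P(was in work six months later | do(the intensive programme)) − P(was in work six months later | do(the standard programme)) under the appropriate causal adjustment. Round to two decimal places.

-0.11

Stratifying would compare programmes among participants the programmes themselves sorted into qualification attained during the programme groups — a form of selection on an intermediate. The unconditioned pooled rates give the total causal effect.
The causal difference is the pooled difference: 0.485 − 0.592 = -0.107.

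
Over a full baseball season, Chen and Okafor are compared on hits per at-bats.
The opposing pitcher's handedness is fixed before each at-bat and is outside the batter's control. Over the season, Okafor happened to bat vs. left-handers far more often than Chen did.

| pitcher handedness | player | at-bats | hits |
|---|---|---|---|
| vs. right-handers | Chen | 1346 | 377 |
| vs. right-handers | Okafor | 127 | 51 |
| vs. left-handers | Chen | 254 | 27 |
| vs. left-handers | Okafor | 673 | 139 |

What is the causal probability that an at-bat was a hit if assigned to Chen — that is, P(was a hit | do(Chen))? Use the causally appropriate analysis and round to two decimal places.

Nothing the player does changes pitcher handedness; the imbalance is an allocation artefact. With pitcher handedness also predicting the outcome, the pooled figure is confounded, and the within-stratum comparison is the causal one.
Standardising Chen to the population pitcher handedness mix: 0.614·377/1346 + 0.386·27/254 = 0.213.

0.21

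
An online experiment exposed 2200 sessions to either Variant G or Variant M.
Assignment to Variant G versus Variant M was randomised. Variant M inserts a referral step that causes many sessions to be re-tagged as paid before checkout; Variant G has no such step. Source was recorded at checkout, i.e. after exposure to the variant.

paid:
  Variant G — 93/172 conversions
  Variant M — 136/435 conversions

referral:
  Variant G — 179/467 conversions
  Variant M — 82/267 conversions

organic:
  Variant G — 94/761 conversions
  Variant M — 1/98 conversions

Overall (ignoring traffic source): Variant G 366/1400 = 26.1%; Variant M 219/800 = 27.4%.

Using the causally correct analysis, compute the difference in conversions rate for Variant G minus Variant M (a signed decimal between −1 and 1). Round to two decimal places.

-0.01

Within every traffic source level Variant G has the higher rate, yet pooled Variant M does — Simpson's reversal.
Stratifying would compare variants among sessions the variants themselves sorted into traffic source groups — a form of selection on an intermediate. The unconditioned pooled rates give the total causal effect.
The causal difference is the pooled difference: 0.261 − 0.274 = -0.012.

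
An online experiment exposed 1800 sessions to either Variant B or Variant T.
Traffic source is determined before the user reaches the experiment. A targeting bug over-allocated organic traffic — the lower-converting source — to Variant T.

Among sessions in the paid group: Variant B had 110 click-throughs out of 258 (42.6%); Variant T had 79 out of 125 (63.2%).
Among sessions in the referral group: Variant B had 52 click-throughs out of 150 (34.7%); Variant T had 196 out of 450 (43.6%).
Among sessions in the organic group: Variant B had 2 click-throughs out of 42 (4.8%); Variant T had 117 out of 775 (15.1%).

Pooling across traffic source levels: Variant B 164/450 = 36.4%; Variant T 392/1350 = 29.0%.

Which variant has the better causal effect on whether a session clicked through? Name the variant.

Variant T

The traffic source-specific comparison favours Variant T throughout, but the pooled figures favour Variant B. The question is whether to condition on traffic source.
Traffic source is set before the variant has any effect — it is not caused by the variant — and it independently drives the outcome. That makes it a confounder, so the causal comparison is within traffic source levels.
Within each level — paid: 42.6% vs 63.2%; referral: 34.7% vs 43.6%; organic: 4.8% vs 15.1% — Variant T is higher every time.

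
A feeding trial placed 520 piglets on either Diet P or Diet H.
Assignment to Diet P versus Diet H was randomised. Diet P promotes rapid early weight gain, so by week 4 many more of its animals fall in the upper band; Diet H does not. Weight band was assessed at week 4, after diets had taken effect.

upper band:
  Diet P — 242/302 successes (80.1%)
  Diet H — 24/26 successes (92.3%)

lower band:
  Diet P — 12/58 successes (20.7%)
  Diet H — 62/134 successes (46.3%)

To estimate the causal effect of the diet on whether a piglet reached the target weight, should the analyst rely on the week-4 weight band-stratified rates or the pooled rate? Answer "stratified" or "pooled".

pooled

Week-4 weight band is downstream of the diet. One should not condition on a consequence of treatment, so the overall rates are the right comparison.
Pooled: Diet P 70.6% vs Diet H 53.8%; Diet P is higher overall.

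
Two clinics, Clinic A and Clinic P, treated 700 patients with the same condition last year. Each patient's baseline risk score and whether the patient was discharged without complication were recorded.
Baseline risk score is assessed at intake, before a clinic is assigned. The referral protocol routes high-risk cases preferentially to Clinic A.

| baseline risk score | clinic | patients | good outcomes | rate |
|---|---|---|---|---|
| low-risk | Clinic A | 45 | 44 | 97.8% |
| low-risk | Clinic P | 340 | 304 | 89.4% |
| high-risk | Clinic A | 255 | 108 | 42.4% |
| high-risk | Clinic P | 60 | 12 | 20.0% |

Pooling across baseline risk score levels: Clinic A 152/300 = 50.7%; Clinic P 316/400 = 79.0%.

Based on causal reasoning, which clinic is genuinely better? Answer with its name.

Baseline risk score is set before the clinic has any effect — it is not caused by the clinic — and it independently drives the outcome. That makes it a confounder, so the causal comparison is within baseline risk score levels.
Within each level — low-risk: 97.8% vs 89.4%; high-risk: 42.4% vs 20.0% — Clinic A is higher every time.

Clinic A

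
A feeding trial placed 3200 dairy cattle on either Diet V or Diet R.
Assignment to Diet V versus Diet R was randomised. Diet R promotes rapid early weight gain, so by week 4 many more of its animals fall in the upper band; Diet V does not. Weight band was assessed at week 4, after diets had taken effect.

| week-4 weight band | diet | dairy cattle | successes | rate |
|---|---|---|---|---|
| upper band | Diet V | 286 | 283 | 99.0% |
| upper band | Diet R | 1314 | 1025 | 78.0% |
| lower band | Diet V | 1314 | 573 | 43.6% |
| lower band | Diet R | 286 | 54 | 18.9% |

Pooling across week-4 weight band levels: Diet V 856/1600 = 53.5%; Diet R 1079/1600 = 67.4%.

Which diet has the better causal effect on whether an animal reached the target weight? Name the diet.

Diet R

The stratified and pooled comparisons disagree (Diet V wins within each week-4 weight band; Diet R wins overall), so the answer turns on the causal role of week-4 weight band.
Week-4 weight band is recorded after the diet and is itself shifted by it — it sits on the causal path from diet to outcome. Conditioning on a mediator would strip out part of the effect we want; the pooled comparison gives the total causal effect.
Pooled: Diet V 53.5% vs Diet R 67.4%; Diet R is higher overall.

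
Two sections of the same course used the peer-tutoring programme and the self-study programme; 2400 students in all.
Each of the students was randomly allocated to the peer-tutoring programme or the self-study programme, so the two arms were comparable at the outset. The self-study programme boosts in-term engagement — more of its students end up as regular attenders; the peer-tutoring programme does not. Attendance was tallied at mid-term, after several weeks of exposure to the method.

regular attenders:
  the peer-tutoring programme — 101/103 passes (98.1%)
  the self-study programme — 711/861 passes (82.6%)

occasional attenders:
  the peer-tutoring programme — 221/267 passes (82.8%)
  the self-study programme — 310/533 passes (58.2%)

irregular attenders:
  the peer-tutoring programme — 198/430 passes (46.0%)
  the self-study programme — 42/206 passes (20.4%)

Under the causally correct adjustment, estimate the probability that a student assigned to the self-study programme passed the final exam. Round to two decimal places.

Mid-term attendance is recorded after the teaching method and is itself shifted by it — it sits on the causal path from teaching method to outcome. Conditioning on a mediator would strip out part of the effect we want; the pooled comparison gives the total causal effect.
So P(outcome | do(the self-study programme)) is just the pooled rate for the self-study programme: 1063/1600 = 0.664.

0.66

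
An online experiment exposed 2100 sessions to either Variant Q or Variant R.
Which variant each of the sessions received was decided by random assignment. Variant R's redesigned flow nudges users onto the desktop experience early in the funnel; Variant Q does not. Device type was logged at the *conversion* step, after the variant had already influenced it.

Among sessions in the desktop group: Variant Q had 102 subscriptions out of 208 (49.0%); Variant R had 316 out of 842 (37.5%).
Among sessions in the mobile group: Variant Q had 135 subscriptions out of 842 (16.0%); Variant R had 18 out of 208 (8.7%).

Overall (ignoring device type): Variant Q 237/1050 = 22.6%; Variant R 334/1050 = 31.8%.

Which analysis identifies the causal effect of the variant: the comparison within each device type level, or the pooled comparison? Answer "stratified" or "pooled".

Stratifying would compare variants among sessions the variants themselves sorted into device type groups — a form of selection on an intermediate. The unconditioned pooled rates give the total causal effect.
Pooled: Variant Q 22.6% vs Variant R 31.8%; Variant R is higher overall.

pooled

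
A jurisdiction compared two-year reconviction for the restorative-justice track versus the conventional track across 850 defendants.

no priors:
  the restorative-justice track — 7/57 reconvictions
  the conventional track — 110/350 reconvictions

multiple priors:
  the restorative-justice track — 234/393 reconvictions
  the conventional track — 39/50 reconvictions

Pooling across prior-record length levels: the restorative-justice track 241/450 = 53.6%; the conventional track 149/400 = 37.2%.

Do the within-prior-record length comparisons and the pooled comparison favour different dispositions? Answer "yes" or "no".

Within each prior-record length level (no priors 12.3% vs 31.4%; multiple priors 59.5% vs 78.0%), the restorative-justice track has the lower rate every time. Pooled: 53.6% vs 37.2% — the conventional track has the lower rate overall. The two comparisons disagree.

yes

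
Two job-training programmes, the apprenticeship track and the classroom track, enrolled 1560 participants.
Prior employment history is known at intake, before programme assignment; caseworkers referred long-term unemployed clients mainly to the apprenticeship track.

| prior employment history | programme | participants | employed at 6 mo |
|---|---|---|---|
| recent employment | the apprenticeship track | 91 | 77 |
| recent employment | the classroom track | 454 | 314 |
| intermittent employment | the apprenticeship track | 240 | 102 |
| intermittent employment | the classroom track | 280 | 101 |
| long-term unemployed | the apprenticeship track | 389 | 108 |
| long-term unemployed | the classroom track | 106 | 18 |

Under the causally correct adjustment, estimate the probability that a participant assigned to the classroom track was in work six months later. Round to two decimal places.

Here prior employment history is a common cause — it drives both which programme a case falls under and the outcome. The crude comparison mixes populations; the stratum-specific rates are the causally relevant ones.
Standardising the classroom track to the population prior employment history mix: 0.349·314/454 + 0.333·101/280 + 0.317·18/106 = 0.416.

0.42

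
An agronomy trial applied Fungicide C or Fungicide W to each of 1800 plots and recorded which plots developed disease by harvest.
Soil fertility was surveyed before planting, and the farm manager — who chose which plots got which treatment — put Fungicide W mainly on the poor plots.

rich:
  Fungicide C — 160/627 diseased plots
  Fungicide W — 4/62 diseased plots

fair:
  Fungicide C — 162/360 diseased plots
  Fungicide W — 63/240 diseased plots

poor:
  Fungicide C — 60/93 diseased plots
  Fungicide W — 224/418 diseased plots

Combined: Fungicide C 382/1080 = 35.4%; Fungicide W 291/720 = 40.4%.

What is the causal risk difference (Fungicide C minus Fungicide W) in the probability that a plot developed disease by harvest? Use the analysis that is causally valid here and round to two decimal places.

+0.17

Here soil fertility is a common cause — it drives both which fungicide a case falls under and the outcome. The crude comparison mixes populations; the stratum-specific rates are the causally relevant ones.
Adjusting over the population distribution of soil fertility: 0.383·(0.255−0.065) + 0.333·(0.450−0.263) + 0.284·(0.645−0.536) = +0.167.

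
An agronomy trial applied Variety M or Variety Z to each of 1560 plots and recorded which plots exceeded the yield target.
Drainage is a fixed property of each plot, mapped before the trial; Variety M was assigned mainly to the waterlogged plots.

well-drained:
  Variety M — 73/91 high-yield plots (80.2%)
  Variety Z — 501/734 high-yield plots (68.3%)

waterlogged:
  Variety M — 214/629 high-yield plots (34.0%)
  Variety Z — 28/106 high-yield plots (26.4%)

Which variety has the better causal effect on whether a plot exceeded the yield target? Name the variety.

Variety M

Field drainage satisfies the back-door criterion: it is not a descendant of the variety, and it blocks the spurious path from variety to outcome. Adjusting for it (i.e., using the within-field drainage rates) gives the causal effect.
Within each level — well-drained: 80.2% vs 68.3%; waterlogged: 34.0% vs 26.4% — Variety M is higher every time.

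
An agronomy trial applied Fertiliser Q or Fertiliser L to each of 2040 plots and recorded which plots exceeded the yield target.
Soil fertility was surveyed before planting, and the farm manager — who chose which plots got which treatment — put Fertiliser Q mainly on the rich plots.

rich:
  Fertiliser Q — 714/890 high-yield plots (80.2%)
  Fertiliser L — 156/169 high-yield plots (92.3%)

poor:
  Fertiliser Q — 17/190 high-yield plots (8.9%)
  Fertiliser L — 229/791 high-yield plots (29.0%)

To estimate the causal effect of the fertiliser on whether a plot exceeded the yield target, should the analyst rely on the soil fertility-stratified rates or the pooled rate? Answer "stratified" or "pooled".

Here soil fertility is a common cause — it drives both which fertiliser a case falls under and the outcome. The crude comparison mixes populations; the stratum-specific rates are the causally relevant ones.
Within each level — rich: 80.2% vs 92.3%; poor: 8.9% vs 29.0% — Fertiliser L is higher every time.

stratified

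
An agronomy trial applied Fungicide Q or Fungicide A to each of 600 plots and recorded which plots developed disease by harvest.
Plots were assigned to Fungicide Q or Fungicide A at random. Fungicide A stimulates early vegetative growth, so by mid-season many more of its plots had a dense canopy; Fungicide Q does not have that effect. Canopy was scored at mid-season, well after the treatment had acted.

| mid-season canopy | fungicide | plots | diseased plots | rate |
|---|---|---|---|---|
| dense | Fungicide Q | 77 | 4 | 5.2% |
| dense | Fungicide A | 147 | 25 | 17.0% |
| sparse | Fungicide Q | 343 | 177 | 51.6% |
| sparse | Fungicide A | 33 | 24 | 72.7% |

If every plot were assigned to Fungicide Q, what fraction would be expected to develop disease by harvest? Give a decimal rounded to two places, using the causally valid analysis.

Fungicide Q is lower inside every mid-season canopy stratum but Fungicide A is lower in aggregate. Whether to stratify depends on how mid-season canopy relates to the fungicide.
Mid-season canopy is downstream of the fungicide. One should not condition on a consequence of treatment, so the overall rates are the right comparison.
So P(outcome | do(Fungicide Q)) is just the pooled rate for Fungicide Q: 181/420 = 0.431.

0.43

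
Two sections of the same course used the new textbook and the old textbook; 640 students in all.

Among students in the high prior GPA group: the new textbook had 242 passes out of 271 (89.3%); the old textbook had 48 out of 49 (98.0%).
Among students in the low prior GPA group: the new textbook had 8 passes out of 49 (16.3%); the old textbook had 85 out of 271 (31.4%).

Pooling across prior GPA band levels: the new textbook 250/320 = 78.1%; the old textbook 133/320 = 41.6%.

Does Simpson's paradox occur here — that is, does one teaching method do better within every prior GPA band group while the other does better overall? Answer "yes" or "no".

Within each prior GPA band level (high prior GPA 89.3% vs 98.0%; low prior GPA 16.3% vs 31.4%), the old textbook has the higher rate every time. Pooled: 78.1% vs 41.6% — the new textbook has the higher rate overall. The two comparisons disagree.

yes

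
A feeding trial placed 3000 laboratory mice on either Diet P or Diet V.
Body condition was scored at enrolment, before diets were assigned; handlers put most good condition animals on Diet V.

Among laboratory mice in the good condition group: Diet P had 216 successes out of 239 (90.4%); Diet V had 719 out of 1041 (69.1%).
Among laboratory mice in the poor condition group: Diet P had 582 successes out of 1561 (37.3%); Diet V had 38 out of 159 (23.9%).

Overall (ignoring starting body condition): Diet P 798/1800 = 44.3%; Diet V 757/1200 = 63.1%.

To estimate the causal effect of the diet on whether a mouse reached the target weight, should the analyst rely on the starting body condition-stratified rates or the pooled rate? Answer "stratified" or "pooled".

The starting body condition-specific comparison favours Diet P throughout, but the pooled figures favour Diet V. The question is whether to condition on starting body condition.
Here starting body condition is a common cause — it drives both which diet a case falls under and the outcome. The crude comparison mixes populations; the stratum-specific rates are the causally relevant ones.
Within each level — good condition: 90.4% vs 69.1%; poor condition: 37.3% vs 23.9% — Diet P is higher every time.

stratified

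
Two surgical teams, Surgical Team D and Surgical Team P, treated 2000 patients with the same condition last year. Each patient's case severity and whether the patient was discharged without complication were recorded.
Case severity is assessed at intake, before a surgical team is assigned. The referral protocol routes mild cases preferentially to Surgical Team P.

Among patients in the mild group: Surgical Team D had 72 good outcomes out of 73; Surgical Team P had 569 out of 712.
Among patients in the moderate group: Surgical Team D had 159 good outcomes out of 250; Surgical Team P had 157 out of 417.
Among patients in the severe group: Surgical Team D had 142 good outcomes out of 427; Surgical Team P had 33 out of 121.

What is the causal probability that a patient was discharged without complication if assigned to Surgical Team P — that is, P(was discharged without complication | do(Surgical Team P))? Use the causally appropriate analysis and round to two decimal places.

Case severity satisfies the back-door criterion: it is not a descendant of the surgical team, and it blocks the spurious path from surgical team to outcome. Adjusting for it (i.e., using the within-case severity rates) gives the causal effect.
Standardising Surgical Team P to the population case severity mix: 0.393·569/712 + 0.334·157/417 + 0.274·33/121 = 0.514.

0.51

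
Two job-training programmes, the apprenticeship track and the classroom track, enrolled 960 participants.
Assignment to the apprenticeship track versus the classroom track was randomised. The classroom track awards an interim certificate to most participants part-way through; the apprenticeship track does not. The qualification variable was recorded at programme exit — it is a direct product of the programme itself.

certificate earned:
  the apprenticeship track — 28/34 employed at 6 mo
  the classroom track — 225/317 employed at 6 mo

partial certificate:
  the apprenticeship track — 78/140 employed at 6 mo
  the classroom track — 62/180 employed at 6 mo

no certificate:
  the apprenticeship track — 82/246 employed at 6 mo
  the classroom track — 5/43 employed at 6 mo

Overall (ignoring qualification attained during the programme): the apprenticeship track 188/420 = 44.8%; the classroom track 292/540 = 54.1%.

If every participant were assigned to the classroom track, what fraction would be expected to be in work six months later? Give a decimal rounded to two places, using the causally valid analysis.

0.54

The qualification attained during the programme-specific comparison favours the apprenticeship track throughout, but the pooled figures favour the classroom track. The question is whether to condition on qualification attained during the programme.
Qualification attained during the programme lies on the pathway programme → qualification attained during the programme → outcome, so adjusting for it blocks the indirect effect. For the total causal effect of programme, use the unadjusted pooled rates.
So P(outcome | do(the classroom track)) is just the pooled rate for the classroom track: 292/540 = 0.541.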